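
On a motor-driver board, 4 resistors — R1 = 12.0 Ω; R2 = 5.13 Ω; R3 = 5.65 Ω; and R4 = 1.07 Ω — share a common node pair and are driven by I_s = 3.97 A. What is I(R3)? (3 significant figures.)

ΣG = 1/12.0 + 1/5.13 + 1/5.65 + 1/1.07 = 1.390.
R3 takes the fraction G_k/ΣG = 0.1770/1.390 = 0.1273, so I = 3.97 × 0.1273 = 0.5056 A.

I ≈ 0.506 A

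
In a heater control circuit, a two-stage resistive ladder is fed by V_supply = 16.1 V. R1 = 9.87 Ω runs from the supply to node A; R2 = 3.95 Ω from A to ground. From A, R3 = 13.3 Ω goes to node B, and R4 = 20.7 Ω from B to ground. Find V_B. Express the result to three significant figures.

V_B ≈ 2.59 V

Looking into the second stage from A: R3 + R4 = 34.00 Ω appears in parallel with R2.
R2 ‖ (R3+R4) = 3.539 Ω.
First divider: V_A = V_supply · 3.539/(9.87 + 3.539) = 4.249 V.
V_B = V_A × 0.6088 = 2.587 V.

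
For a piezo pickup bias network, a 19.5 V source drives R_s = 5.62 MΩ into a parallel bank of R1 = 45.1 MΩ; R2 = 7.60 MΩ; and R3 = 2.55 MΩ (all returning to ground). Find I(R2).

I ≈ 0.631 µA

Parallel bank: R_p = 1/(1/45.1 + 1/7.60 + 1/2.55) = 1.832 MΩ.
V_A = 19.5 × 1.832/7.452 = 4.794 V.
I(R2) = V_A / R2 = 4.794/7.60 = 0.6307 µA.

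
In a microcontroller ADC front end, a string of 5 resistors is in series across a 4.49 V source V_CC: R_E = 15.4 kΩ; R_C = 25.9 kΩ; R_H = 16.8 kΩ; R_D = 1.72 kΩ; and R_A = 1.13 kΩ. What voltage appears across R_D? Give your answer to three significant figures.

V ≈ 0.127 V

Total series resistance ΣR = 15.4 + 25.9 + 16.8 + 1.72 + 1.13 = 60.95 kΩ.
By the voltage-divider rule, V = 4.49 × 1.720/60.95 = 0.1267 V.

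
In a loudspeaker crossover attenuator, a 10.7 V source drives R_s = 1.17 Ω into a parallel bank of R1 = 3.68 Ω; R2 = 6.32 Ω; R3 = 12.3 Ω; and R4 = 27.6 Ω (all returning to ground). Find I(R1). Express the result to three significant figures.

Equivalent of the parallel group: R_p = 1.826 Ω.
Node voltage V_A = V_CC · R_p/(R_s + R_p) = 10.7 × 0.6095 = 6.522 V.
Branch current I = V_A/R1 = 6.522/3.68 = 1.772 A.

I ≈ 1.77 A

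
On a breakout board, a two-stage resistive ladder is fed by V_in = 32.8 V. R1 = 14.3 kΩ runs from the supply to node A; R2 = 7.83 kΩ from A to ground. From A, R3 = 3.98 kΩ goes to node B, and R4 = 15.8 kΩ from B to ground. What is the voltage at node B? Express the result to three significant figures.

V_B ≈ 7.38 V

Looking into the second stage from A: R3 + R4 = 19.78 kΩ appears in parallel with R2.
Effective lower resistance at A: R2 ‖ 19.78 = 5.609 kΩ.
V_A = 32.8 × 5.609/(14.3 + 5.609) = 9.241 V.
Then the unloaded second divider: V_B = V_A × R4/(R3+R4) = 9.241 × 0.7988 = 7.382 V.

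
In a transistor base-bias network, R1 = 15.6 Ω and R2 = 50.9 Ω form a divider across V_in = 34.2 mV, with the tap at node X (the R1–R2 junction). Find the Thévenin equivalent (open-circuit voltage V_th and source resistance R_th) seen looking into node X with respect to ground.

V_th ≈ 26.2 mV, R_th ≈ 11.9 Ω

With X open, the divider is unloaded: V_th = 34.2 × 50.9/66.50 = 26.18 mV.
Zeroing V_in shorts the top of R1 to ground, so R_th = R1 ‖ R2 = 11.94 Ω.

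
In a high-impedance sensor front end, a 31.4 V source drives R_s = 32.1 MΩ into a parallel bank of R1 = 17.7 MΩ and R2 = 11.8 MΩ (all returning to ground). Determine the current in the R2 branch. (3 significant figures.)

Equivalent of the parallel group: R_p = 7.080 MΩ.
Node voltage V_A = V_DC · R_p/(R_s + R_p) = 31.4 × 0.1807 = 5.674 V.
Branch current I = V_A/R2 = 5.674/11.8 = 0.4809 µA.
(Equivalently: I_total = 0.8014 µA, then current-divider fraction G_k/ΣG = 0.6000.)

I ≈ 0.481 µA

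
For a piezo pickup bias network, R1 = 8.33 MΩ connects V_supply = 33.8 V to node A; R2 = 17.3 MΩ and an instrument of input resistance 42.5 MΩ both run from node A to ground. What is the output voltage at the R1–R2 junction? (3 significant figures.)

R2 ‖ R_L = (17.3 × 42.5)/(17.3 + 42.5) = 12.30 MΩ.
Now apply the divider: V_out = 33.8 × 0.5961 = 20.15 V.

V_out ≈ 20.1 V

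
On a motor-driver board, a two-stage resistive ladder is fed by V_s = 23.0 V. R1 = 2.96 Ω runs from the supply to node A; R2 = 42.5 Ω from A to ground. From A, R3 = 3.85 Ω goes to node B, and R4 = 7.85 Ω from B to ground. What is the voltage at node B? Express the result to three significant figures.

The second stage (R3 + R4 = 11.70 Ω) loads node A in parallel with R2.
R2 ‖ (R3+R4) = 9.174 Ω.
V_A = 23.0 × 9.174/(2.96 + 9.174) = 17.39 V.
Stage 2 is unloaded, so V_B = V_A · R4/(R3+R4) = 17.39 × 7.85/11.70 = 11.67 V.

V_B ≈ 11.7 V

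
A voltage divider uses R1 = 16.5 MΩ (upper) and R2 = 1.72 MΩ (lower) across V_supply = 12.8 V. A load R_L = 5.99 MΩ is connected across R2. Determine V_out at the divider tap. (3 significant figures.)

R2 ‖ R_L = (1.72 × 5.99)/(1.72 + 5.99) = 1.336 MΩ.
Then V_out = V_supply · R2'/(R1 + R2') = 12.8 × 1.336/17.84 = 0.9590 V.
(Unloaded it would be 1.21 V; the load pulls it down.)

V_out ≈ 0.959 V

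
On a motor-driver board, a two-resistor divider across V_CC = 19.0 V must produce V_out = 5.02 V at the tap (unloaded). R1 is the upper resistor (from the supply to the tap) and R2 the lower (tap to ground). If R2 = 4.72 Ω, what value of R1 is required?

R1 ≈ 13.1 Ω

Required fraction k = V_out/V_CC = 0.2642.
R1 = R2·(1/k − 1) = 4.72 × 2.785 = 13.14 Ω.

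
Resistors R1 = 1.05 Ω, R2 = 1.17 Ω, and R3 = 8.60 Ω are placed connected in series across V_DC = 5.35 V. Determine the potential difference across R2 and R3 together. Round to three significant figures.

V ≈ 4.83 V

Total series resistance ΣR = 1.05 + 1.17 + 8.60 = 10.82 Ω.
R_{R2..R3} = 1.17 + 8.60 = 9.770 Ω.
By the voltage-divider rule, V = 5.35 × 9.770/10.82 = 4.831 V.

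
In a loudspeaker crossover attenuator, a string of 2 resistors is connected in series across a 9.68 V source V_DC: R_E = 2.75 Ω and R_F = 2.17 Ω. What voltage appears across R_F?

V ≈ 4.27 V

Total series resistance ΣR = 2.75 + 2.17 = 4.920 Ω.
Voltage divider: V = V_DC · (2.170 / 4.920) = 9.68 × 0.4411 = 4.269 V.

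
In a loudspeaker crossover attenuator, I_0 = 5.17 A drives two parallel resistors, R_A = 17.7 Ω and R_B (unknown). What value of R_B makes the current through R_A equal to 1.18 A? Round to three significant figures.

Two-branch current divider: I_A = I_0 · R_B/(R_A + R_B).
1.18/5.17 = R_B/(R_A + R_B) → R_B = R_A · (0.2282)/(1 − 0.2282) = 17.7 × 0.2957 = 5.235 Ω.

R_B ≈ 5.23 Ω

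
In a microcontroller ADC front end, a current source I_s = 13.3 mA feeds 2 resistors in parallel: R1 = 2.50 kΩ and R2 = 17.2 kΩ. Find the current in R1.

I ≈ 11.6 mA

For two parallel branches, I_k = I_s · (other R)/(sum of R).
So I = 13.3 × 17.2/19.70 = 11.61 mA.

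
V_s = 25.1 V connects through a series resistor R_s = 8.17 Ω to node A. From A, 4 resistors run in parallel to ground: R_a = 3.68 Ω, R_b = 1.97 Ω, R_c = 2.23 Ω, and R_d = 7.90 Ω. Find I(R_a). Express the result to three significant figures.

Parallel bank: R_p = 1/(1/3.68 + 1/1.97 + 1/2.23 + 1/7.90) = 0.7384 Ω.
V_A by voltage divider: V_A = 25.1 × 0.7384/(8.17 + 0.7384) = 2.080 V.
Branch current I = V_A/R_a = 2.080/3.68 = 0.5653 A.
(Check via current divider: I_total = 2.818 A; share G_k/ΣG = 0.2006 → same result.)

I ≈ 0.565 A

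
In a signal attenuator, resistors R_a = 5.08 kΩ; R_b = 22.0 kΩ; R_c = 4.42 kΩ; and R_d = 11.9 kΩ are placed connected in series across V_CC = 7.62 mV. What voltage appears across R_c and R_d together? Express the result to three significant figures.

ΣR = 5.08 + 22.0 + 4.42 + 11.9 = 43.40 kΩ.
R_{R_c..R_d} = 4.42 + 11.9 = 16.32 kΩ.
V = V_CC · R/ΣR = 7.62 × 0.3760 = 2.865 mV.

V ≈ 2.87 mV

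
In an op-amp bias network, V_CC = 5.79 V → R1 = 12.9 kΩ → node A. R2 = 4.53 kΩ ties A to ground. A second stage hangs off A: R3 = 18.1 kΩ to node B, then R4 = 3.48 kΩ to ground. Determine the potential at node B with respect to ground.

Looking into the second stage from A: R3 + R4 = 21.58 kΩ appears in parallel with R2.
R2 ‖ (R3+R4) = 3.744 kΩ.
So V_A = 5.79 × 0.2249 = 1.302 V.
V_B = V_A × 0.1613 = 0.2100 V.

V_B ≈ 0.210 V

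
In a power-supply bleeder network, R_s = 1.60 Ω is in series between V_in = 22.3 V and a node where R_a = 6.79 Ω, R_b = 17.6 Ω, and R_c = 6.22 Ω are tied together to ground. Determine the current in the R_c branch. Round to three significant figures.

Parallel bank: R_p = 1/(1/6.79 + 1/17.6 + 1/6.22) = 2.741 Ω.
V_A by voltage divider: V_A = 22.3 × 2.741/(1.60 + 2.741) = 14.08 V.
Branch current I = V_A/R_c = 14.08/6.22 = 2.264 A.

I ≈ 2.26 A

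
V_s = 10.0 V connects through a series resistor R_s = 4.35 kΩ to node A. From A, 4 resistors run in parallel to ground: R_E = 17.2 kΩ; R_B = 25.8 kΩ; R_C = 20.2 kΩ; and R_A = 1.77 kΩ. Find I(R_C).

I ≈ 0.121 mA

Combine the parallel branches: R_p = (1/17.2 + 1/25.8 + 1/20.2 + 1/1.77)⁻¹ = 1.406 kΩ.
V_A = 10.0 × 1.406/5.756 = 2.442 V.
I(R_C) = V_A / R_C = 2.442/20.2 = 0.1209 mA.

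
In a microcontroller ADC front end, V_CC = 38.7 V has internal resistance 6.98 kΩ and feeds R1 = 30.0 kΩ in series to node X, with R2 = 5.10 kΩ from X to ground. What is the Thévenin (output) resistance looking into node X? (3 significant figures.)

R1' = 6.98 + 30.0 = 36.98 kΩ (source resistance + R1).
Looking into X with the source shorted: R_th = R1'·R2/(R1'+R2) = 36.98 × 5.10/42.08 = 4.482 kΩ.

R_th ≈ 4.48 kΩ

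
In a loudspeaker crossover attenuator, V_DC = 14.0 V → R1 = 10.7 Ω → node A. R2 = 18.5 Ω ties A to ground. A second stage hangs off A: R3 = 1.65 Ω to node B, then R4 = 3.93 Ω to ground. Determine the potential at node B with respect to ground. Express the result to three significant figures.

V_B ≈ 2.82 V

The second stage (R3 + R4 = 5.580 Ω) loads node A in parallel with R2.
Effective lower resistance at A: R2 ‖ 5.580 = 4.287 Ω.
First divider: V_A = V_DC · 4.287/(10.7 + 4.287) = 4.005 V.
Then the unloaded second divider: V_B = V_A × R4/(R3+R4) = 4.005 × 0.7043 = 2.820 V.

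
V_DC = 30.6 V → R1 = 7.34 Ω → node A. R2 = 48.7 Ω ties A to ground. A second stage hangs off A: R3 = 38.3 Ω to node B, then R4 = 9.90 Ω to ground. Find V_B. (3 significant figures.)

Looking into the second stage from A: R3 + R4 = 48.20 Ω appears in parallel with R2.
Effective lower resistance at A: R2 ‖ 48.20 = 24.22 Ω.
So V_A = 30.6 × 0.7675 = 23.48 V.
V_B = V_A × 0.2054 = 4.824 V.

V_B ≈ 4.82 V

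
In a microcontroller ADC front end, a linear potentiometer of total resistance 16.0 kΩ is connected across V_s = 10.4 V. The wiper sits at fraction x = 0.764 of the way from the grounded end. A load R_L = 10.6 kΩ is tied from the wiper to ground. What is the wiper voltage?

Lower segment x·R_p = 12.22 kΩ; upper segment (1−x)·R_p = 3.776 kΩ.
R_L loads the lower segment: effective lower R = 5.677 kΩ.
V_out = 10.4 × 5.677/(3.776 + 5.677) = 6.246 V.
(Unloaded: V_out = x·V_s = 7.95 V.)

V_out ≈ 6.25 V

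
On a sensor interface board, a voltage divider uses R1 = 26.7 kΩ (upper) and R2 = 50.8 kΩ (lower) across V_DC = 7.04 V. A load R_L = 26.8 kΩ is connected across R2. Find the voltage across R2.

First combine the lower leg with the load: R2 ‖ R_L = 17.54 kΩ.
Now apply the divider: V_out = 7.04 × 0.3965 = 2.792 V.

V_out ≈ 2.79 V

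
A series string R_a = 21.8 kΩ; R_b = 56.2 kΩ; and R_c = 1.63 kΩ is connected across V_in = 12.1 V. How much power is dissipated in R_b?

The common current is I = 12.1/79.63 = 0.1520 mA.
P(R_b) = I²·R_b = (0.1520)² × 56.2 = 1.298 mW.

P ≈ 1.30 mW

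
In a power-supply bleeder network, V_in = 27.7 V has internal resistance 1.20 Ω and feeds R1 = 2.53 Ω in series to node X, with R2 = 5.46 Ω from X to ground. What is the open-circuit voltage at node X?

V_th ≈ 16.5 V

R1' = 1.20 + 2.53 = 3.730 Ω (source resistance + R1).
With X open, the divider is unloaded: V_th = 27.7 × 5.46/9.190 = 16.46 V.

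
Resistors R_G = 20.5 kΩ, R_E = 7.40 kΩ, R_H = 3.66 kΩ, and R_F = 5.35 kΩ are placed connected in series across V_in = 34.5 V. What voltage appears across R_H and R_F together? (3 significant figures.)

ΣR = 20.5 + 7.40 + 3.66 + 5.35 = 36.91 kΩ.
R_{R_H..R_F} = 3.66 + 5.35 = 9.010 kΩ.
By the voltage-divider rule, V = 34.5 × 9.010/36.91 = 8.422 V.

V ≈ 8.42 V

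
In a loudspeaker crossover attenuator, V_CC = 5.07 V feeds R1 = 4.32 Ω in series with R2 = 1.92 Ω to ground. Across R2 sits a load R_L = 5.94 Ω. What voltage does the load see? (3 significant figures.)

R2 ‖ R_L = (1.92 × 5.94)/(1.92 + 5.94) = 1.451 Ω.
Now apply the divider: V_out = 5.07 × 0.2514 = 1.275 V.

V_out ≈ 1.27 V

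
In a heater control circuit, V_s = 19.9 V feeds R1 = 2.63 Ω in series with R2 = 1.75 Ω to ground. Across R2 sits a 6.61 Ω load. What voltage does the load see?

V_out ≈ 6.86 V

R2 ‖ R_L = (1.75 × 6.61)/(1.75 + 6.61) = 1.384 Ω.
Voltage divider with the loaded lower leg: V_out = 19.9 × 1.384/(2.63 + 1.384) = 19.9 × 0.3447 = 6.860 V.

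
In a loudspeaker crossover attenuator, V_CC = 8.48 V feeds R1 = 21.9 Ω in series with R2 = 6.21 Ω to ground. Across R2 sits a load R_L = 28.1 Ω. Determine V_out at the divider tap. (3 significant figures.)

R2 ‖ R_L = (6.21 × 28.1)/(6.21 + 28.1) = 5.086 Ω.
Now apply the divider: V_out = 8.48 × 0.1885 = 1.598 V.
(Unloaded it would be 1.87 V; the load pulls it down.)

V_out ≈ 1.60 V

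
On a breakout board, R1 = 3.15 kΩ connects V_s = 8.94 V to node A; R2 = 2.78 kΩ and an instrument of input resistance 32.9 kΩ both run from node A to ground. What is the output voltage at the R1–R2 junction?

V_out ≈ 4.01 V

The load sits in parallel with R2, giving an effective lower resistance R2' = R2·R_L/(R2+R_L) = 2.563 kΩ.
Now apply the divider: V_out = 8.94 × 0.4487 = 4.011 V.
(Unloaded it would be 4.19 V; the load pulls it down.)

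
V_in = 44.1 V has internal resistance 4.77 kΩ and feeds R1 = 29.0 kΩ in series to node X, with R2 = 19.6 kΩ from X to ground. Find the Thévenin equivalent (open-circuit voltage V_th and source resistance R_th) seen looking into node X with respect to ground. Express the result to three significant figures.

R1' = 4.77 + 29.0 = 33.77 kΩ (source resistance + R1).
With X open, the divider is unloaded: V_th = 44.1 × 19.6/53.37 = 16.20 V.
Zeroing V_in shorts the top of R1' to ground, so R_th = R1' ‖ R2 = 12.40 kΩ.

V_th ≈ 16.2 V, R_th ≈ 12.4 kΩ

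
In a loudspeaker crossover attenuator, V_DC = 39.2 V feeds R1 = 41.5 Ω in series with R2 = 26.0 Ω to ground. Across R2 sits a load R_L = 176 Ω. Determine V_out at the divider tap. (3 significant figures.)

The load sits in parallel with R2, giving an effective lower resistance R2' = R2·R_L/(R2+R_L) = 22.65 Ω.
Voltage divider with the loaded lower leg: V_out = 39.2 × 22.65/(41.5 + 22.65) = 39.2 × 0.3531 = 13.84 V.

V_out ≈ 13.8 V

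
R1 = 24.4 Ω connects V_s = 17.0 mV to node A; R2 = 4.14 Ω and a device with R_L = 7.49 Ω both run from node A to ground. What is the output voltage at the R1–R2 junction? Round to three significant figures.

V_out ≈ 1.67 mV

R2 ‖ R_L = (4.14 × 7.49)/(4.14 + 7.49) = 2.666 Ω.
Now apply the divider: V_out = 17.0 × 0.09851 = 1.675 mV.
(Unloaded it would be 2.47 mV; the load pulls it down.)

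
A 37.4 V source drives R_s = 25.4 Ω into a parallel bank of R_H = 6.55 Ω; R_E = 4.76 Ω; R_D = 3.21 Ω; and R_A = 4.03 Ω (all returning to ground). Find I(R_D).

Parallel bank: R_p = 1/(1/6.55 + 1/4.76 + 1/3.21 + 1/4.03) = 1.084 Ω.
Node voltage V_A = V_supply · R_p/(R_s + R_p) = 37.4 × 0.04093 = 1.531 V.
I(R_D) = V_A / R_D = 1.531/3.21 = 0.4769 A.
(Equivalently: I_total = 1.412 A, then current-divider fraction G_k/ΣG = 0.3377.)

I ≈ 0.477 A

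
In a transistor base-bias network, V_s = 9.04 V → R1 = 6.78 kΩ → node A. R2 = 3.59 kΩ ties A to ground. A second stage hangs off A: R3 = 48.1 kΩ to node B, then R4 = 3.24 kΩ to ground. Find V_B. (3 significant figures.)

V_B ≈ 0.189 V

Looking into the second stage from A: R3 + R4 = 51.34 kΩ appears in parallel with R2.
Effective lower resistance at A: R2 ‖ 51.34 = 3.355 kΩ.
First divider: V_A = V_s · 3.355/(6.78 + 3.355) = 2.993 V.
Stage 2 is unloaded, so V_B = V_A · R4/(R3+R4) = 2.993 × 3.24/51.34 = 0.1889 V.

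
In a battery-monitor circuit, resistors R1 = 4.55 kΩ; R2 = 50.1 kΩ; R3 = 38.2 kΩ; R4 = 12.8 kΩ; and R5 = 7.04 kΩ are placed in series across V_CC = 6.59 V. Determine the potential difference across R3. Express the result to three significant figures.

Total series resistance ΣR = 4.55 + 50.1 + 38.2 + 12.8 + 7.04 = 112.7 kΩ.
V = V_CC · R/ΣR = 6.59 × 0.3390 = 2.234 V.

V ≈ 2.23 V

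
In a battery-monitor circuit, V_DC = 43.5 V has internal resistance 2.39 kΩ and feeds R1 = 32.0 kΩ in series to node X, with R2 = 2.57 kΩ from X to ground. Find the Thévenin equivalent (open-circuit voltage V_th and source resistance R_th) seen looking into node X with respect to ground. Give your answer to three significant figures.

R1' = 2.39 + 32.0 = 34.39 kΩ (source resistance + R1).
V_th is the unloaded tap voltage: V_DC · R2/(R1'+R2) = 43.5 × 0.06953 = 3.025 V.
Looking into X with the source shorted: R_th = R1'·R2/(R1'+R2) = 34.39 × 2.57/36.96 = 2.391 kΩ.

V_th ≈ 3.02 V, R_th ≈ 2.39 kΩ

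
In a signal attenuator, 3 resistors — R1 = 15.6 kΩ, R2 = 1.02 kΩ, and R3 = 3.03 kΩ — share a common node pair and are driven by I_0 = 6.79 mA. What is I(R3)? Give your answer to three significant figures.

Conductances: ΣG = 1/15.6 + 1/1.02 + 1/3.03 = 1.375 (1/kΩ).
Current divider: I(R3) = I_0 · G_k/ΣG = 6.79 × (0.3300/1.375) = 6.79 × 0.2401 = 1.630 mA.

I ≈ 1.63 mA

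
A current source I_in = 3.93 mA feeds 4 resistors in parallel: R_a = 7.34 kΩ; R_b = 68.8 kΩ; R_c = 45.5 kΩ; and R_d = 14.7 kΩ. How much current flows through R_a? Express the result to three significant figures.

I ≈ 2.22 mA

ΣG = 1/7.34 + 1/68.8 + 1/45.5 + 1/14.7 = 0.2408.
Current divider: I(R_a) = I_in · G_k/ΣG = 3.93 × (0.1362/0.2408) = 3.93 × 0.5658 = 2.224 mA.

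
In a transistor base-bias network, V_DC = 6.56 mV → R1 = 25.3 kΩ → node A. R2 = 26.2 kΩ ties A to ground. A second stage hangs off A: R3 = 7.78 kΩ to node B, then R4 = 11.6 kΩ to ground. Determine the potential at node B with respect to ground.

Looking into the second stage from A: R3 + R4 = 19.38 kΩ appears in parallel with R2.
Effective lower resistance at A: R2 ‖ 19.38 = 11.14 kΩ.
V_A = 6.56 × 11.14/(25.3 + 11.14) = 2.005 mV.
Then the unloaded second divider: V_B = V_A × R4/(R3+R4) = 2.005 × 0.5986 = 1.200 mV.

V_B ≈ 1.20 mV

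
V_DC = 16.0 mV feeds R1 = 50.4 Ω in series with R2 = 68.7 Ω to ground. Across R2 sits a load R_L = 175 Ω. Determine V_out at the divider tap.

V_out ≈ 7.91 mV

The load sits in parallel with R2, giving an effective lower resistance R2' = R2·R_L/(R2+R_L) = 49.33 Ω.
Now apply the divider: V_out = 16.0 × 0.4947 = 7.914 mV.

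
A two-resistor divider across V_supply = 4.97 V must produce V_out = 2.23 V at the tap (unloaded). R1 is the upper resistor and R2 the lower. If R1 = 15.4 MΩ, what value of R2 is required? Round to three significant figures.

The divider ratio is R2/(R1+R2) = 2.23/4.97 = 0.4487.
So R2 = R1 · V_out/(V_supply − V_out) = 15.4 × 2.23/(4.97 − 2.23) = 15.4 × 0.8139 = 12.53 MΩ.

R2 ≈ 12.5 MΩ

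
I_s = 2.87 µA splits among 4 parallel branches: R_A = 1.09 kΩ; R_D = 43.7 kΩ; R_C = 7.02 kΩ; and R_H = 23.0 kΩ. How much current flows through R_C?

Total conductance ΣG = 1/1.09 + 1/43.7 + 1/7.02 + 1/23.0 = 1.126 (units of 1/kΩ).
R_C takes the fraction G_k/ΣG = 0.1425/1.126 = 0.1265, so I = 2.87 × 0.1265 = 0.3630 µA.

I ≈ 0.363 µA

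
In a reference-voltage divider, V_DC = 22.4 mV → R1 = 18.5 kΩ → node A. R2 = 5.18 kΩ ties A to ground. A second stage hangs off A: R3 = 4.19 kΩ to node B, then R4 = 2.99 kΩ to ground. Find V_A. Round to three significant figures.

Looking into the second stage from A: R3 + R4 = 7.180 kΩ appears in parallel with R2.
R2 ‖ (R3+R4) = 3.009 kΩ.
V_A = 22.4 × 3.009/(18.5 + 3.009) = 3.134 mV.

V_A ≈ 3.13 mV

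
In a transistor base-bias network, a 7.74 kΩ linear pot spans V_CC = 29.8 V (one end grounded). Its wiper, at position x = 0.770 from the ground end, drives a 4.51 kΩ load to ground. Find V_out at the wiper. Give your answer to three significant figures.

Split the track: R_lower = x·R_p = 5.960 kΩ, R_upper = (1−x)·R_p = 1.780 kΩ.
(x·R_p) ‖ R_L = 2.567 kΩ.
Loaded-divider output: V_out = 29.8 × 0.5905 = 17.60 V.
(Unloaded: V_out = x·V_CC = 22.9 V.)

V_out ≈ 17.6 V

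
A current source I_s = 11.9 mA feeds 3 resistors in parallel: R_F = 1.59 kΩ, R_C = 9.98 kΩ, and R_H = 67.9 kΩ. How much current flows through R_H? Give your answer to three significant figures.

I ≈ 0.236 mA

Conductances: ΣG = 1/1.59 + 1/9.98 + 1/67.9 = 0.7439 (1/kΩ).
R_H takes the fraction G_k/ΣG = 0.01473/0.7439 = 0.01980, so I = 11.9 × 0.01980 = 0.2356 mA.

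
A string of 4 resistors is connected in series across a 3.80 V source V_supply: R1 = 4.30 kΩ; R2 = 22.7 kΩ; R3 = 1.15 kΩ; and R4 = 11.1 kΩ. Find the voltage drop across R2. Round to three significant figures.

Series total: ΣR = 4.30 + 22.7 + 1.15 + 11.1 = 39.25 kΩ.
By the voltage-divider rule, V = 3.80 × 22.70/39.25 = 2.198 V.

V ≈ 2.20 V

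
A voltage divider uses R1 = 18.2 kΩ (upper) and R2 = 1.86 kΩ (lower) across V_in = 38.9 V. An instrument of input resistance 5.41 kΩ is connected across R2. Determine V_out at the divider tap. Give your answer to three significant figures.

The load sits in parallel with R2, giving an effective lower resistance R2' = R2·R_L/(R2+R_L) = 1.384 kΩ.
Voltage divider with the loaded lower leg: V_out = 38.9 × 1.384/(18.2 + 1.384) = 38.9 × 0.07068 = 2.749 V.

V_out ≈ 2.75 V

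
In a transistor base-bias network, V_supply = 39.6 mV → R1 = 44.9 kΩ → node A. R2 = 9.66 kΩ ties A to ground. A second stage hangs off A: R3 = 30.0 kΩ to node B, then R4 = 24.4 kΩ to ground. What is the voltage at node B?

Node A sees R2 in parallel with the series input of stage 2, R3 + R4 = 54.40 kΩ.
R2 ‖ (R3+R4) = 8.203 kΩ.
V_A = 39.6 × 8.203/(44.9 + 8.203) = 6.117 mV.
Then the unloaded second divider: V_B = V_A × R4/(R3+R4) = 6.117 × 0.4485 = 2.744 mV.

V_B ≈ 2.74 mV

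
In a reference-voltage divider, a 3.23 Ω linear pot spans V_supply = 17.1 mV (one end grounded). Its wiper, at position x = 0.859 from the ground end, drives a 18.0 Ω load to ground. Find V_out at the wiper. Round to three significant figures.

V_out ≈ 14.4 mV

The pot divides into 0.4554 Ω above the wiper and 2.775 Ω below.
R_L loads the lower segment: effective lower R = 2.404 Ω.
V_out = 17.1 × 2.404/(0.4554 + 2.404) = 14.38 mV.
(Unloaded: V_out = x·V_supply = 14.7 mV.)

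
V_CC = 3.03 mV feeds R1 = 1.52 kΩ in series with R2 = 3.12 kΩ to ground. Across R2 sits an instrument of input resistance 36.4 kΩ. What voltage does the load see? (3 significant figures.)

V_out ≈ 1.98 mV

The load sits in parallel with R2, giving an effective lower resistance R2' = R2·R_L/(R2+R_L) = 2.874 kΩ.
Now apply the divider: V_out = 3.03 × 0.6540 = 1.982 mV.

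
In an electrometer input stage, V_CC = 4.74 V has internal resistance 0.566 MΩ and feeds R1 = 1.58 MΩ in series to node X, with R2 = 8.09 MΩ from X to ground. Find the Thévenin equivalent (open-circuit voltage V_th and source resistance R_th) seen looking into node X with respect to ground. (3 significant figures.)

V_th ≈ 3.75 V, R_th ≈ 1.70 MΩ

R1' = 0.566 + 1.58 = 2.146 MΩ (source resistance + R1).
V_th is the unloaded tap voltage: V_CC · R2/(R1'+R2) = 4.74 × 0.7903 = 3.746 V.
With V_CC suppressed (replaced by a short), R_th = R1' ‖ R2 = (2.146 × 8.09)/(2.146 + 8.09) = 1.696 MΩ.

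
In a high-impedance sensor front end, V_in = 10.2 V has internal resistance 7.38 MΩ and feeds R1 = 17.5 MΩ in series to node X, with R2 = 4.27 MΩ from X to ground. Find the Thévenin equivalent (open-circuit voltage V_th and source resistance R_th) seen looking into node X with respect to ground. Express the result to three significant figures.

V_th ≈ 1.49 V, R_th ≈ 3.64 MΩ

R1' = 7.38 + 17.5 = 24.88 MΩ (source resistance + R1).
V_th is the unloaded tap voltage: V_in · R2/(R1'+R2) = 10.2 × 0.1465 = 1.494 V.
Looking into X with the source shorted: R_th = R1'·R2/(R1'+R2) = 24.88 × 4.27/29.15 = 3.645 MΩ.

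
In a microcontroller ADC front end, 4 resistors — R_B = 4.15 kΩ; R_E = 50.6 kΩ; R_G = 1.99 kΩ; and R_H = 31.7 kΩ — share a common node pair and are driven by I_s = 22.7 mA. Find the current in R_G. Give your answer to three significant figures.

I ≈ 14.4 mA

ΣG = 1/4.15 + 1/50.6 + 1/1.99 + 1/31.7 = 0.7948.
By the current-divider rule, I = I_s · G_k/ΣG = 22.7 × 0.6323 = 14.35 mA.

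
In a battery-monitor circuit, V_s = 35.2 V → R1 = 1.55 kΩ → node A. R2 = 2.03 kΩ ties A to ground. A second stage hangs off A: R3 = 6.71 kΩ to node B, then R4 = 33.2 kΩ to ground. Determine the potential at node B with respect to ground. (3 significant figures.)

Node A sees R2 in parallel with the series input of stage 2, R3 + R4 = 39.91 kΩ.
Effective lower resistance at A: R2 ‖ 39.91 = 1.932 kΩ.
V_A = 35.2 × 1.932/(1.55 + 1.932) = 19.53 V.
Then the unloaded second divider: V_B = V_A × R4/(R3+R4) = 19.53 × 0.8319 = 16.25 V.

V_B ≈ 16.2 V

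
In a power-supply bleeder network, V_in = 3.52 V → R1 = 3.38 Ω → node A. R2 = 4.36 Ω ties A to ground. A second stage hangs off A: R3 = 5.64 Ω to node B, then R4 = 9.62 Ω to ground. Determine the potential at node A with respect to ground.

V_A ≈ 1.76 V

Node A sees R2 in parallel with the series input of stage 2, R3 + R4 = 15.26 Ω.
Effective lower resistance at A: R2 ‖ 15.26 = 3.391 Ω.
V_A = 3.52 × 3.391/(3.38 + 3.391) = 1.763 V.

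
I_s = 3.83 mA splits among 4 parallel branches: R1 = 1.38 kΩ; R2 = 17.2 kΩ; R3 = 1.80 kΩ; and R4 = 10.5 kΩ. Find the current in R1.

I ≈ 1.94 mA

Conductances: ΣG = 1/1.38 + 1/17.2 + 1/1.80 + 1/10.5 = 1.434 (1/kΩ).
By the current-divider rule, I = I_s · G_k/ΣG = 3.83 × 0.5055 = 1.936 mA.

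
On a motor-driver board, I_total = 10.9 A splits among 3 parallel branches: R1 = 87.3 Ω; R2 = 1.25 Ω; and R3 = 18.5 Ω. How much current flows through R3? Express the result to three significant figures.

Total conductance ΣG = 1/87.3 + 1/1.25 + 1/18.5 = 0.8655 (units of 1/Ω).
By the current-divider rule, I = I_total · G_k/ΣG = 10.9 × 0.06245 = 0.6807 A.

I ≈ 0.681 A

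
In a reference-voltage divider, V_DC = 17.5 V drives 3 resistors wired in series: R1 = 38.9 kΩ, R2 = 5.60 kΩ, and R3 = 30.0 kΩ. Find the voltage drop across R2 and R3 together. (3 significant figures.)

Series total: ΣR = 38.9 + 5.60 + 30.0 = 74.50 kΩ.
R_{R2..R3} = 5.60 + 30.0 = 35.60 kΩ.
V = V_DC · R/ΣR = 17.5 × 0.4779 = 8.362 V.

V ≈ 8.36 V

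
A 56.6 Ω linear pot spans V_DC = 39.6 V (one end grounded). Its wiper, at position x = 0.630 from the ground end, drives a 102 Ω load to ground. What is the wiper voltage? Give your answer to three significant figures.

Lower segment x·R_p = 35.66 Ω; upper segment (1−x)·R_p = 20.94 Ω.
(x·R_p) ‖ R_L = 26.42 Ω.
Loaded-divider output: V_out = 39.6 × 0.5578 = 22.09 V.

V_out ≈ 22.1 V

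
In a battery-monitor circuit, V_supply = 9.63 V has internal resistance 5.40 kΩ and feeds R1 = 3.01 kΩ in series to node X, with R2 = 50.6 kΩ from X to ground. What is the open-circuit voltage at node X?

V_th ≈ 8.26 V

R1' = 5.40 + 3.01 = 8.410 kΩ (source resistance + R1).
V_th is the unloaded tap voltage: V_supply · R2/(R1'+R2) = 9.63 × 0.8575 = 8.258 V.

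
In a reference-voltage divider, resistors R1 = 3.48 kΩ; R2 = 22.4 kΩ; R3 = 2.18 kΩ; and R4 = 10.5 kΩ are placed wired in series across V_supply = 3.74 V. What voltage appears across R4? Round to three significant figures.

Series total: ΣR = 3.48 + 22.4 + 2.18 + 10.5 = 38.56 kΩ.
V = V_supply · R/ΣR = 3.74 × 0.2723 = 1.018 V.

V ≈ 1.02 V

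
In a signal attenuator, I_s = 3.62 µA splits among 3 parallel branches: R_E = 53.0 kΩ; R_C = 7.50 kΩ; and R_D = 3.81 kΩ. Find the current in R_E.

I ≈ 0.165 µA

Total conductance ΣG = 1/53.0 + 1/7.50 + 1/3.81 = 0.4147 (units of 1/kΩ).
Current divider: I(R_E) = I_s · G_k/ΣG = 3.62 × (0.01887/0.4147) = 3.62 × 0.04550 = 0.1647 µA.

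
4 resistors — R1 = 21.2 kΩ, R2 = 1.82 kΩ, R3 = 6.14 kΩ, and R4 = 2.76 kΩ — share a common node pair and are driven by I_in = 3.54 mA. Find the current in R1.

I ≈ 0.149 mA

ΣG = 1/21.2 + 1/1.82 + 1/6.14 + 1/2.76 = 1.122.
R1 takes the fraction G_k/ΣG = 0.04717/1.122 = 0.04205, so I = 3.54 × 0.04205 = 0.1489 mA.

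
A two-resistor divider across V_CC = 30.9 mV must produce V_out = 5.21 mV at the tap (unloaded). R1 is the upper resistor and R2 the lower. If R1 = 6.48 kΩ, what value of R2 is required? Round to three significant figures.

Required fraction k = V_out/V_CC = 0.1686.
Rearranging, R2 = R1·k/(1−k) = 6.48 × 0.2028 = 1.314 kΩ.

R2 ≈ 1.31 kΩ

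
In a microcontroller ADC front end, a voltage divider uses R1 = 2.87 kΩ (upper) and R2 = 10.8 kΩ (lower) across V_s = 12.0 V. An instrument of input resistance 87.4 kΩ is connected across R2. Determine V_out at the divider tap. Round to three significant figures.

The load sits in parallel with R2, giving an effective lower resistance R2' = R2·R_L/(R2+R_L) = 9.612 kΩ.
Then V_out = V_s · R2'/(R1 + R2') = 12.0 × 9.612/12.48 = 9.241 V.

V_out ≈ 9.24 V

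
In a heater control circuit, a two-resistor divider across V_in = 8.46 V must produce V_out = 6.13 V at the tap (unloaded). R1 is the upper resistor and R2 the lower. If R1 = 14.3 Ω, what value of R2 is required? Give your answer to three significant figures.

R2 ≈ 37.6 Ω

V_out/V_in = R2/(R1+R2) = 0.7246.
Rearranging, R2 = R1·k/(1−k) = 14.3 × 2.631 = 37.62 Ω.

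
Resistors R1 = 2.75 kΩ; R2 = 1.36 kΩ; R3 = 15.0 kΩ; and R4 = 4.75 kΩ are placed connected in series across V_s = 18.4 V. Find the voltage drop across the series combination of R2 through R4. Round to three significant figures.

V ≈ 16.3 V

Total series resistance ΣR = 2.75 + 1.36 + 15.0 + 4.75 = 23.86 kΩ.
R_{R2..R4} = 1.36 + 15.0 + 4.75 = 21.11 kΩ.
By the voltage-divider rule, V = 18.4 × 21.11/23.86 = 16.28 V.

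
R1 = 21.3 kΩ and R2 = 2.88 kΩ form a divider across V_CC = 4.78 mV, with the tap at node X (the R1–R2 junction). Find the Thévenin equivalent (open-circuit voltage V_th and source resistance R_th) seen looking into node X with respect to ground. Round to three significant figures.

With X open, the divider is unloaded: V_th = 4.78 × 2.88/24.18 = 0.5693 mV.
Zeroing V_CC shorts the top of R1 to ground, so R_th = R1 ‖ R2 = 2.537 kΩ.

V_th ≈ 0.569 mV, R_th ≈ 2.54 kΩ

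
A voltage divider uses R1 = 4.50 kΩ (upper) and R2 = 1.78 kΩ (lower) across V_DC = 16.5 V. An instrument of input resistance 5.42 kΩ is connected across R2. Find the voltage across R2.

First combine the lower leg with the load: R2 ‖ R_L = 1.340 kΩ.
Then V_out = V_DC · R2'/(R1 + R2') = 16.5 × 1.340/5.840 = 3.786 V.
(Unloaded it would be 4.68 V; the load pulls it down.)

V_out ≈ 3.79 V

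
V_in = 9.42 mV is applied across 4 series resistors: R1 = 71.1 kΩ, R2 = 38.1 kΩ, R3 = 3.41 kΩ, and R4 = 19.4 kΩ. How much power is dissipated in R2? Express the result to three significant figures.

P ≈ 0.194 nW

ΣR = 132.0 kΩ → I = 9.42/132.0 = 0.07136 µA.
V(R2) = I·R = 2.719 mV; P = V·I = 2.719 × 0.07136 = 0.1940 nW.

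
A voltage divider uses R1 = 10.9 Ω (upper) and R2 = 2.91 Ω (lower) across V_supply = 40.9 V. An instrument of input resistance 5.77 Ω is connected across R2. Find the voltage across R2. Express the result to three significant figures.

The load sits in parallel with R2, giving an effective lower resistance R2' = R2·R_L/(R2+R_L) = 1.934 Ω.
Then V_out = V_supply · R2'/(R1 + R2') = 40.9 × 1.934/12.83 = 6.164 V.
(Unloaded it would be 8.62 V; the load pulls it down.)

V_out ≈ 6.16 V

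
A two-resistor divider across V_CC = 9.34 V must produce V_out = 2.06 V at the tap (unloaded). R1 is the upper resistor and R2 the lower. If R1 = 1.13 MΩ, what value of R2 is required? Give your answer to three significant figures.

R2 ≈ 0.320 MΩ

Required fraction k = V_out/V_CC = 0.2206.
R2 = R1 · 0.2206/(1 − 0.2206) = 0.3198 MΩ.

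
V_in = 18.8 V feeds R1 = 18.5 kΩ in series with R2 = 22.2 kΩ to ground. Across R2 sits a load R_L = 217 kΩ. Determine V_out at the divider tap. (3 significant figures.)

V_out ≈ 9.80 V

First combine the lower leg with the load: R2 ‖ R_L = 20.14 kΩ.
Then V_out = V_in · R2'/(R1 + R2') = 18.8 × 20.14/38.64 = 9.799 V.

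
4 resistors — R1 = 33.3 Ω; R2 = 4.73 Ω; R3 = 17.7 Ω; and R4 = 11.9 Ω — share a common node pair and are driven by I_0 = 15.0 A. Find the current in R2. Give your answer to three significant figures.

Conductances: ΣG = 1/33.3 + 1/4.73 + 1/17.7 + 1/11.9 = 0.3820 (1/Ω).
R2 takes the fraction G_k/ΣG = 0.2114/0.3820 = 0.5535, so I = 15.0 × 0.5535 = 8.302 A.

I ≈ 8.30 A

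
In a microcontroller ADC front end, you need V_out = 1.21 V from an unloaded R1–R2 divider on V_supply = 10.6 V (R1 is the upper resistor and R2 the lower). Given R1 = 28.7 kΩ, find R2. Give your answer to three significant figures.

R2 ≈ 3.70 kΩ

V_out/V_supply = R2/(R1+R2) = 0.1142.
So R2 = R1 · V_out/(V_supply − V_out) = 28.7 × 1.21/(10.6 − 1.21) = 28.7 × 0.1289 = 3.698 kΩ.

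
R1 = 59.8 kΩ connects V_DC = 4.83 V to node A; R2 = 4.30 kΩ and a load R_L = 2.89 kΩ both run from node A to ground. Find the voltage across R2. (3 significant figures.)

First combine the lower leg with the load: R2 ‖ R_L = 1.728 kΩ.
Voltage divider with the loaded lower leg: V_out = 4.83 × 1.728/(59.8 + 1.728) = 4.83 × 0.02809 = 0.1357 V.
(Unloaded it would be 0.324 V; the load pulls it down.)

V_out ≈ 0.136 V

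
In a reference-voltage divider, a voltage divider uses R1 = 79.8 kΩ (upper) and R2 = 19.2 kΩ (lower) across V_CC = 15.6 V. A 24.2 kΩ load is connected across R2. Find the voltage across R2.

R2 ‖ R_L = (19.2 × 24.2)/(19.2 + 24.2) = 10.71 kΩ.
Then V_out = V_CC · R2'/(R1 + R2') = 15.6 × 10.71/90.51 = 1.845 V.

V_out ≈ 1.85 V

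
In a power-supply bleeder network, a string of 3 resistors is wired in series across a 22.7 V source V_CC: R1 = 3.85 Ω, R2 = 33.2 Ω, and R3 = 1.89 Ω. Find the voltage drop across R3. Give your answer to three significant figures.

Total series resistance ΣR = 3.85 + 33.2 + 1.89 = 38.94 Ω.
V = V_CC · R/ΣR = 22.7 × 0.04854 = 1.102 V.

V ≈ 1.10 V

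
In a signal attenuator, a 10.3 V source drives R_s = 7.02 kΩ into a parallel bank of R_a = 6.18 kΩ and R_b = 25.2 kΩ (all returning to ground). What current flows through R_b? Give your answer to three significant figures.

I ≈ 0.169 mA

Combine the parallel branches: R_p = (1/6.18 + 1/25.2)⁻¹ = 4.963 kΩ.
V_A = 10.3 × 4.963/11.98 = 4.266 V.
Branch current I = V_A/R_b = 4.266/25.2 = 0.1693 mA.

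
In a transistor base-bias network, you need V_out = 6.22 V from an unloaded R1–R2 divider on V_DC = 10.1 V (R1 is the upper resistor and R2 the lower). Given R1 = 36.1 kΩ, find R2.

R2 ≈ 57.9 kΩ

The divider ratio is R2/(R1+R2) = 6.22/10.1 = 0.6158.
Rearranging, R2 = R1·k/(1−k) = 36.1 × 1.603 = 57.87 kΩ.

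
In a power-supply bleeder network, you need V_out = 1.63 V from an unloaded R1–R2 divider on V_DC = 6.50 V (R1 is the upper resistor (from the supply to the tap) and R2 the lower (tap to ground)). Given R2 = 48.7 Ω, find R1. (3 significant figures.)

R1 ≈ 146 Ω

Required fraction k = V_out/V_DC = 0.2508.
Rearranging, R1 = R2·(1−k)/k = 48.7 × 2.988 = 145.5 Ω.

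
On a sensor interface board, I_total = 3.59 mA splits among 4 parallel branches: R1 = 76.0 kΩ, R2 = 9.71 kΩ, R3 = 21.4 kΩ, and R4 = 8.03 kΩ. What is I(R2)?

ΣG = 1/76.0 + 1/9.71 + 1/21.4 + 1/8.03 = 0.2874.
By the current-divider rule, I = I_total · G_k/ΣG = 3.59 × 0.3583 = 1.286 mA.

I ≈ 1.29 mA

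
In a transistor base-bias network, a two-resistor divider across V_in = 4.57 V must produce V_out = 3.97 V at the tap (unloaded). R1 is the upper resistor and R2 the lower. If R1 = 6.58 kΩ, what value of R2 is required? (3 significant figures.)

V_out/V_in = R2/(R1+R2) = 0.8687.
So R2 = R1 · V_out/(V_in − V_out) = 6.58 × 3.97/(4.57 − 3.97) = 6.58 × 6.617 = 43.54 kΩ.

R2 ≈ 43.5 kΩ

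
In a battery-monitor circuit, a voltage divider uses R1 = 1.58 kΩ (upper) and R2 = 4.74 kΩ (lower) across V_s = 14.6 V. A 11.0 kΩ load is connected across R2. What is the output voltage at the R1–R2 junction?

R2 ‖ R_L = (4.74 × 11.0)/(4.74 + 11.0) = 3.313 kΩ.
Now apply the divider: V_out = 14.6 × 0.6771 = 9.885 V.

V_out ≈ 9.89 V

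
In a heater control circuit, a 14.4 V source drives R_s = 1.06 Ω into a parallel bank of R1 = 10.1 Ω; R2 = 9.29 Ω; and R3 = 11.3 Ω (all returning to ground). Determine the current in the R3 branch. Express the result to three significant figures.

I ≈ 0.971 A

Parallel bank: R_p = 1/(1/10.1 + 1/9.29 + 1/11.3) = 3.388 Ω.
V_A = 14.4 × 3.388/4.448 = 10.97 V.
I(R3) = V_A / R3 = 10.97/11.3 = 0.9707 A.
(Check via current divider: I_total = 3.237 A; share G_k/ΣG = 0.2998 → same result.)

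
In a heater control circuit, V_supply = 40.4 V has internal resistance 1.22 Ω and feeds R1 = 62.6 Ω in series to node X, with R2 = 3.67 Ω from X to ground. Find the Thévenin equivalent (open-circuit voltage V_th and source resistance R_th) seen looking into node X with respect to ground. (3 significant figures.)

R1' = 1.22 + 62.6 = 63.82 Ω (source resistance + R1).
V_th is the unloaded tap voltage: V_supply · R2/(R1'+R2) = 40.4 × 0.05438 = 2.197 V.
Zeroing V_supply shorts the top of R1' to ground, so R_th = R1' ‖ R2 = 3.470 Ω.

V_th ≈ 2.20 V, R_th ≈ 3.47 Ω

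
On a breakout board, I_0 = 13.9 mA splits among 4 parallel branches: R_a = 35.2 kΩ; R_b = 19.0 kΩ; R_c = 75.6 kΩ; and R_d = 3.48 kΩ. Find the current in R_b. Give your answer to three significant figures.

I ≈ 1.92 mA

ΣG = 1/35.2 + 1/19.0 + 1/75.6 + 1/3.48 = 0.3816.
Current divider: I(R_b) = I_0 · G_k/ΣG = 13.9 × (0.05263/0.3816) = 13.9 × 0.1379 = 1.917 mA.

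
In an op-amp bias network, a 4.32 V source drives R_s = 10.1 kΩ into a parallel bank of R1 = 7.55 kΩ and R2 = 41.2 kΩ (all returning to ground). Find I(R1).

Combine the parallel branches: R_p = (1/7.55 + 1/41.2)⁻¹ = 6.381 kΩ.
V_A by voltage divider: V_A = 4.32 × 6.381/(10.1 + 6.381) = 1.673 V.
I(R1) = V_A / R1 = 1.673/7.55 = 0.2215 mA.

I ≈ 0.222 mA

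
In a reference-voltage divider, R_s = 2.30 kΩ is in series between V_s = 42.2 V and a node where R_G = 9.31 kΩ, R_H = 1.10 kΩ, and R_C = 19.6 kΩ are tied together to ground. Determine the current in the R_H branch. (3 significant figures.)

Parallel bank: R_p = 1/(1/9.31 + 1/1.10 + 1/19.6) = 0.9367 kΩ.
V_A by voltage divider: V_A = 42.2 × 0.9367/(2.30 + 0.9367) = 12.21 V.
Branch current I = V_A/R_H = 12.21/1.10 = 11.10 mA.

I ≈ 11.1 mA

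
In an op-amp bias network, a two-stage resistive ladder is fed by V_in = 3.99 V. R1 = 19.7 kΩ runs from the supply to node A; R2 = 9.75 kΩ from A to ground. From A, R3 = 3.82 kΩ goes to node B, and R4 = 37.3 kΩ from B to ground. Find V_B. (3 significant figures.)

Looking into the second stage from A: R3 + R4 = 41.12 kΩ appears in parallel with R2.
Effective lower resistance at A: R2 ‖ 41.12 = 7.881 kΩ.
First divider: V_A = V_in · 7.881/(19.7 + 7.881) = 1.140 V.
Then the unloaded second divider: V_B = V_A × R4/(R3+R4) = 1.140 × 0.9071 = 1.034 V.

V_B ≈ 1.03 V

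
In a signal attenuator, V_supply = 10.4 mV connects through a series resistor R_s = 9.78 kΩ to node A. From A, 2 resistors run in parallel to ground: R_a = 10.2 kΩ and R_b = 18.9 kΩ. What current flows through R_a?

I ≈ 0.412 µA

Equivalent of the parallel group: R_p = 6.625 kΩ.
V_A by voltage divider: V_A = 10.4 × 6.625/(9.78 + 6.625) = 4.200 mV.
Branch current I = V_A/R_a = 4.200/10.2 = 0.4117 µA.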